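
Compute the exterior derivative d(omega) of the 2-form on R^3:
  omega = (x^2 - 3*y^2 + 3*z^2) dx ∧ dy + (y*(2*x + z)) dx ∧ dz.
d(omega) = (-2*x + 5*z) dx ∧ dy ∧ dz

For a 2-form omega = sum_{i<j} g_{ij} dx_i ∧ dx_j, the exterior derivative is
  d(omega) = sum_{i<j} d(g_{ij}) ∧ dx_i ∧ dx_j = sum_{i<j, k} (∂g_{ij}/∂x_k) dx_k ∧ dx_i ∧ dx_j.
Expand each term, using dx_k ∧ dx_i ∧ dx_j = sgn(permutation) dx_{(a)} ∧ dx_{(b)} ∧ dx_{(c)} with (a < b < c) sorted:
  d(x^2 - 3*y^2 + 3*z^2) includes (∂/∂z)(x^2 - 3*y^2 + 3*z^2) dz = (6*z) dz, which multiplied by dx ∧ dy gives (6*z) dx ∧ dy ∧ dz
  d(y*(2*x + z)) includes (∂/∂y)(y*(2*x + z)) dy = (2*x + z) dy, which multiplied by dx ∧ dz gives (-2*x - z) dx ∧ dy ∧ dz
Collecting like 3-forms: d(omega) = (-2*x + 5*z) dx ∧ dy ∧ dz.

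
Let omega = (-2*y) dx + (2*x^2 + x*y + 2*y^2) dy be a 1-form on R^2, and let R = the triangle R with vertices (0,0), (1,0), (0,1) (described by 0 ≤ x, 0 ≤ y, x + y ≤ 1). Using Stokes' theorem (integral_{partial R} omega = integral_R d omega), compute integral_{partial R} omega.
integral_(partial R) omega = 11/6

Stokes: integral_partial_R omega = integral_R d omega with d omega = (∂Q/∂x - ∂P/∂y) dx ∧ dy.
  ∂Q/∂x = 4*x + y
  ∂P/∂y = -2
  integrand = ∂Q/∂x - ∂P/∂y = 4*x + y + 2.
Integrating over R: integral_0^1 integral_0^{1-x} (4*x + y + 2) dy dx = 11/6.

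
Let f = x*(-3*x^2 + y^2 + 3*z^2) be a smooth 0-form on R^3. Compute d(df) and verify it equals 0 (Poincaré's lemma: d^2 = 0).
d(df) = 0

Step 1: df = sum_i (∂f/∂x_i) dx_i = (-9*x^2 + y^2 + 3*z^2) dx + (2*x*y) dy + (6*x*z) dz.
Step 2: Apply d again. Using the 1-form formula, the coefficient of dx ∧ dy in d(df) is ∂^2 f/∂x ∂y - ∂^2 f/∂y ∂x = (2*y) - (2*y) = 0 (equality of mixed partials for smooth f).
Similarly for dx ∧ dz and dy ∧ dz — all coefficients vanish. So d(df) = 0.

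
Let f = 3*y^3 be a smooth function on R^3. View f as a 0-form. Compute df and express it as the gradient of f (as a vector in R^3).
df = (0) dx + (9*y^2) dy + (0) dz; grad f = (0, 9*y^2, 0)

For a 0-form f, d f = (∂f/∂x) dx + (∂f/∂y) dy + (∂f/∂z) dz. The components of the vector representation are exactly the entries of grad f in Cartesian coordinates:
  ∂f/∂x = 0
  ∂f/∂y = 9*y^2
  ∂f/∂z = 0.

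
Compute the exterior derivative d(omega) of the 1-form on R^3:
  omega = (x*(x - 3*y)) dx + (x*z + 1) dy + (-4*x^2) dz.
d(omega) = (3*x + z) dx ∧ dy + (-8*x) dx ∧ dz + (-x) dy ∧ dz

For a 1-form omega = sum_i f_i dx_i, the exterior derivative is
  d(omega) = sum_{i < j} (∂f_j/∂x_i - ∂f_i/∂x_j) dx_i ∧ dx_j.
  coefficient of dx ∧ dy: ∂f_2/∂x - ∂f_1/∂y = ∂(x*z + 1)/∂x - ∂(x*(x - 3*y))/∂y = 3*x + z
  coefficient of dx ∧ dz: ∂f_3/∂x - ∂f_1/∂z = ∂(-4*x^2)/∂x - ∂(x*(x - 3*y))/∂z = -8*x
  coefficient of dy ∧ dz: ∂f_3/∂y - ∂f_2/∂z = ∂(-4*x^2)/∂y - ∂(x*z + 1)/∂z = -x
Assembling: d(omega) = (3*x + z) dx ∧ dy + (-8*x) dx ∧ dz + (-x) dy ∧ dz.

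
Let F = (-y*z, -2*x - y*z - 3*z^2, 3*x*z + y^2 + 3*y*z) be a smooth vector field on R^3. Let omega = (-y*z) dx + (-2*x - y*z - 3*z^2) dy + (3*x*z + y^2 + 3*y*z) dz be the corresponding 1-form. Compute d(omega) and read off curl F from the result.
d(omega) = (3*y + 9*z) dy ∧ dz + (-y - 3*z) dz ∧ dx + (z - 2) dx ∧ dy; curl F = (3*y + 9*z, -y - 3*z, z - 2)

d omega = sum_{i<j} (∂f_j/∂x_i - ∂f_i/∂x_j) dx_i ∧ dx_j. Under the identification (dy ∧ dz, dz ∧ dx, dx ∧ dy) ↔ (e_x, e_y, e_z), the coefficients are exactly the components of curl F. Compute:
  ∂R/∂y - ∂Q/∂z = (2*y + 3*z) - (-y - 6*z) = 3*y + 9*z
  ∂P/∂z - ∂R/∂x = (-y) - (3*z) = -y - 3*z
  ∂Q/∂x - ∂P/∂y = (-2) - (-z) = z - 2.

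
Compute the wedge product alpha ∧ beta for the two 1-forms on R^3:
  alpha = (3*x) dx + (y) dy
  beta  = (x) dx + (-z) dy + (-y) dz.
alpha ∧ beta = (-x*(y + 3*z)) dx ∧ dy + (-3*x*y) dx ∧ dz + (-y^2) dy ∧ dz

Distribute the wedge, using dx_i ∧ dx_j = -dx_j ∧ dx_i and dx_i ∧ dx_i = 0. For each pair (i, j) with i < j, the coefficient of dx_i ∧ dx_j in alpha ∧ beta is (alpha_i * beta_j - alpha_j * beta_i). Collecting: alpha ∧ beta = (-x*(y + 3*z)) dx ∧ dy + (-3*x*y) dx ∧ dz + (-y^2) dy ∧ dz.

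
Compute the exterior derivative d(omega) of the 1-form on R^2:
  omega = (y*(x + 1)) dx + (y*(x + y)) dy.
d(omega) = (-x + y - 1) dx ∧ dy

For a 1-form omega = sum_i f_i dx_i, the exterior derivative is
  d(omega) = sum_{i < j} (∂f_j/∂x_i - ∂f_i/∂x_j) dx_i ∧ dx_j.
  coefficient of dx ∧ dy: ∂f_2/∂x - ∂f_1/∂y = ∂(y*(x + y))/∂x - ∂(y*(x + 1))/∂y = -x + y - 1
Assembling: d(omega) = (-x + y - 1) dx ∧ dy.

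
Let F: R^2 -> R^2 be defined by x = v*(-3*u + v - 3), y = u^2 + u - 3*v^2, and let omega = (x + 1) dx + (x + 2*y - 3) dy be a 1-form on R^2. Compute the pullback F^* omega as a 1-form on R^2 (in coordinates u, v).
F^* omega = (4*u^3 - 6*u^2*v + 6*u^2 - u*v^2 - 9*u*v - 4*u - 3*v^3 + 4*v^2 - 6*v - 3) du + (-3*u^2*v + 9*u*v^2 + 6*u*v - 3*u + 32*v^3 + 9*v^2 + 29*v - 3) dv

Using F^*(f dg) = (f ∘ F) d(g ∘ F), substitute each coordinate x_i by F_i(u, v) in f_i, and replace dx_i by d F_i = (∂F_i/∂u) du + (∂F_i/∂v) dv.
  For the x component: f_1(F) = -3*u*v + v^2 - 3*v + 1; d F_1 = (-3*v) du + (-3*u + 2*v - 3) dv
  For the y component: f_2(F) = 2*u^2 - 3*u*v + 2*u - 5*v^2 - 3*v - 3; d F_2 = (2*u + 1) du + (-6*v) dv
Combining and collecting du, dv coefficients:
  coeff of du: 4*u^3 - 6*u^2*v + 6*u^2 - u*v^2 - 9*u*v - 4*u - 3*v^3 + 4*v^2 - 6*v - 3
  coeff of dv: -3*u^2*v + 9*u*v^2 + 6*u*v - 3*u + 32*v^3 + 9*v^2 + 29*v - 3
F^* omega = (4*u^3 - 6*u^2*v + 6*u^2 - u*v^2 - 9*u*v - 4*u - 3*v^3 + 4*v^2 - 6*v - 3) du + (-3*u^2*v + 9*u*v^2 + 6*u*v - 3*u + 32*v^3 + 9*v^2 + 29*v - 3) dv.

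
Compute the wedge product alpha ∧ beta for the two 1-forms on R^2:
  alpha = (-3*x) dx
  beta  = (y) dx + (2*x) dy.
alpha ∧ beta = (-6*x^2) dx ∧ dy

Distribute the wedge, using dx_i ∧ dx_j = -dx_j ∧ dx_i and dx_i ∧ dx_i = 0. For each pair (i, j) with i < j, the coefficient of dx_i ∧ dx_j in alpha ∧ beta is (alpha_i * beta_j - alpha_j * beta_i). Collecting: alpha ∧ beta = (-6*x^2) dx ∧ dy.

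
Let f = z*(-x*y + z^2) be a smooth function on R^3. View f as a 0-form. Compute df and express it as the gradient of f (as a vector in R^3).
df = (-y*z) dx + (-x*z) dy + (-x*y + 3*z^2) dz; grad f = (-y*z, -x*z, -x*y + 3*z^2)

For a 0-form f, d f = (∂f/∂x) dx + (∂f/∂y) dy + (∂f/∂z) dz. The components of the vector representation are exactly the entries of grad f in Cartesian coordinates:
  ∂f/∂x = -y*z
  ∂f/∂y = -x*z
  ∂f/∂z = -x*y + 3*z^2.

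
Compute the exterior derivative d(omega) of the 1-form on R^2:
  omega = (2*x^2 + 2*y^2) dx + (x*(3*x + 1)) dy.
d(omega) = (6*x - 4*y + 1) dx ∧ dy

For a 1-form omega = sum_i f_i dx_i, the exterior derivative is
  d(omega) = sum_{i < j} (∂f_j/∂x_i - ∂f_i/∂x_j) dx_i ∧ dx_j.
  coefficient of dx ∧ dy: ∂f_2/∂x - ∂f_1/∂y = ∂(x*(3*x + 1))/∂x - ∂(2*x^2 + 2*y^2)/∂y = 6*x - 4*y + 1
Assembling: d(omega) = (6*x - 4*y + 1) dx ∧ dy.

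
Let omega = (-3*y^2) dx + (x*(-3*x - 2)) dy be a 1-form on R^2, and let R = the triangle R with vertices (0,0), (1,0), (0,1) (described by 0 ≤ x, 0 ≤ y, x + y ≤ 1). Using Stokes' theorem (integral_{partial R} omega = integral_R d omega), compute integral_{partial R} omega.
integral_(partial R) omega = -1

Stokes: integral_partial_R omega = integral_R d omega with d omega = (∂Q/∂x - ∂P/∂y) dx ∧ dy.
  ∂Q/∂x = -6*x - 2
  ∂P/∂y = -6*y
  integrand = ∂Q/∂x - ∂P/∂y = -6*x + 6*y - 2.
Integrating over R: integral_0^1 integral_0^{1-x} (-6*x + 6*y - 2) dy dx = -1.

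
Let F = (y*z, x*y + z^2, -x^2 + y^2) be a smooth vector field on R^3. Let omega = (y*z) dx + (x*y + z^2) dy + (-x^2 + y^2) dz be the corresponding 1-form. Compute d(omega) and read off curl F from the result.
d(omega) = (2*y - 2*z) dy ∧ dz + (2*x + y) dz ∧ dx + (y - z) dx ∧ dy; curl F = (2*y - 2*z, 2*x + y, y - z)

d omega = sum_{i<j} (∂f_j/∂x_i - ∂f_i/∂x_j) dx_i ∧ dx_j. Under the identification (dy ∧ dz, dz ∧ dx, dx ∧ dy) ↔ (e_x, e_y, e_z), the coefficients are exactly the components of curl F. Compute:
  ∂R/∂y - ∂Q/∂z = (2*y) - (2*z) = 2*y - 2*z
  ∂P/∂z - ∂R/∂x = (y) - (-2*x) = 2*x + y
  ∂Q/∂x - ∂P/∂y = (y) - (z) = y - z.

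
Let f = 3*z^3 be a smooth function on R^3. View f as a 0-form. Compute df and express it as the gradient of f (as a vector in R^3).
df = (0) dx + (0) dy + (9*z^2) dz; grad f = (0, 0, 9*z^2)

For a 0-form f, d f = (∂f/∂x) dx + (∂f/∂y) dy + (∂f/∂z) dz. The components of the vector representation are exactly the entries of grad f in Cartesian coordinates:
  ∂f/∂x = 0
  ∂f/∂y = 0
  ∂f/∂z = 9*z^2.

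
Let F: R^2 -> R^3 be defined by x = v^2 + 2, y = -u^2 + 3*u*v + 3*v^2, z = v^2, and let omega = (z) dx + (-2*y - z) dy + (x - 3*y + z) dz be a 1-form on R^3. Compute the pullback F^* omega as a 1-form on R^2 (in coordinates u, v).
F^* omega = (-4*u^3 + 18*u^2*v - 4*u*v^2 - 21*v^3) du + (6*u^3 - 75*u*v^2 - 54*v^3 + 4*v) dv

Using F^*(f dg) = (f ∘ F) d(g ∘ F), substitute each coordinate x_i by F_i(u, v) in f_i, and replace dx_i by d F_i = (∂F_i/∂u) du + (∂F_i/∂v) dv.
  For the x component: f_1(F) = v^2; d F_1 = (0) du + (2*v) dv
  For the y component: f_2(F) = 2*u^2 - 6*u*v - 7*v^2; d F_2 = (-2*u + 3*v) du + (3*u + 6*v) dv
  For the z component: f_3(F) = 3*u^2 - 9*u*v - 7*v^2 + 2; d F_3 = (0) du + (2*v) dv
Combining and collecting du, dv coefficients:
  coeff of du: -4*u^3 + 18*u^2*v - 4*u*v^2 - 21*v^3
  coeff of dv: 6*u^3 - 75*u*v^2 - 54*v^3 + 4*v
F^* omega = (-4*u^3 + 18*u^2*v - 4*u*v^2 - 21*v^3) du + (6*u^3 - 75*u*v^2 - 54*v^3 + 4*v) dv.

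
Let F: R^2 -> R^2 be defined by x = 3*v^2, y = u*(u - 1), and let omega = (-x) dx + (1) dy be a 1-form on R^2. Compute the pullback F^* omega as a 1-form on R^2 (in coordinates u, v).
F^* omega = (2*u - 1) du + (-18*v^3) dv

Using F^*(f dg) = (f ∘ F) d(g ∘ F), substitute each coordinate x_i by F_i(u, v) in f_i, and replace dx_i by d F_i = (∂F_i/∂u) du + (∂F_i/∂v) dv.
  For the x component: f_1(F) = -3*v^2; d F_1 = (0) du + (6*v) dv
  For the y component: f_2(F) = 1; d F_2 = (2*u - 1) du + (0) dv
Combining and collecting du, dv coefficients:
  coeff of du: 2*u - 1
  coeff of dv: -18*v^3
F^* omega = (2*u - 1) du + (-18*v^3) dv.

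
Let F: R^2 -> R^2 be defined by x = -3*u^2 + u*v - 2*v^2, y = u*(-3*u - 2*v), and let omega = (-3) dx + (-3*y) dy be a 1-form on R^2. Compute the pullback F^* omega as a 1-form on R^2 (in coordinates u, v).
F^* omega = (-54*u^3 - 54*u^2*v - 12*u*v^2 + 18*u - 3*v) du + (-18*u^3 - 12*u^2*v - 3*u + 12*v) dv

Using F^*(f dg) = (f ∘ F) d(g ∘ F), substitute each coordinate x_i by F_i(u, v) in f_i, and replace dx_i by d F_i = (∂F_i/∂u) du + (∂F_i/∂v) dv.
  For the x component: f_1(F) = -3; d F_1 = (-6*u + v) du + (u - 4*v) dv
  For the y component: f_2(F) = 3*u*(3*u + 2*v); d F_2 = (-6*u - 2*v) du + (-2*u) dv
Combining and collecting du, dv coefficients:
  coeff of du: -54*u^3 - 54*u^2*v - 12*u*v^2 + 18*u - 3*v
  coeff of dv: -18*u^3 - 12*u^2*v - 3*u + 12*v
F^* omega = (-54*u^3 - 54*u^2*v - 12*u*v^2 + 18*u - 3*v) du + (-18*u^3 - 12*u^2*v - 3*u + 12*v) dv.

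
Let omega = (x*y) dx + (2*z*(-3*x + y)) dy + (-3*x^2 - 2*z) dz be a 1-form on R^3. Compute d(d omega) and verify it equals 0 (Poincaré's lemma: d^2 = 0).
d(d omega) = 0

Step 1: d omega = sum_{i<j} (∂f_j/∂x_i - ∂f_i/∂x_j) dx_i ∧ dx_j:
  coeff of dx ∧ dy: -x - 6*z
  coeff of dx ∧ dz: -6*x
  coeff of dy ∧ dz: 6*x - 2*y
Step 2: Apply d again to each 2-form coefficient. The only possible 3-form in R^3 is dx ∧ dy ∧ dz, with coefficient
  ∂(coeff of dy∧dz)/∂x - ∂(coeff of dx∧dz)/∂y + ∂(coeff of dx∧dy)/∂z
  = ∂/∂x (6*x - 2*y) - ∂/∂y (-6*x) + ∂/∂z (-x - 6*z).
Each of these terms simplifies to sums of mixed partials that cancel in pairs. The result is 0 (by equality of mixed partials for smooth functions — Schwarz / Clairaut).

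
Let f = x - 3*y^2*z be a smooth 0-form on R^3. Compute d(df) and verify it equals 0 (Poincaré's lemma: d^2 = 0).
d(df) = 0

Step 1: df = sum_i (∂f/∂x_i) dx_i = (1) dx + (-6*y*z) dy + (-3*y^2) dz.
Step 2: Apply d again. Using the 1-form formula, the coefficient of dx ∧ dy in d(df) is ∂^2 f/∂x ∂y - ∂^2 f/∂y ∂x = (0) - (0) = 0 (equality of mixed partials for smooth f).
Similarly for dx ∧ dz and dy ∧ dz — all coefficients vanish. So d(df) = 0.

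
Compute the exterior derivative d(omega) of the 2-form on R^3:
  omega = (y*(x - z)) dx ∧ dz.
d(omega) = (-x + z) dx ∧ dy ∧ dz

For a 2-form omega = sum_{i<j} g_{ij} dx_i ∧ dx_j, the exterior derivative is
  d(omega) = sum_{i<j} d(g_{ij}) ∧ dx_i ∧ dx_j = sum_{i<j, k} (∂g_{ij}/∂x_k) dx_k ∧ dx_i ∧ dx_j.
Expand each term, using dx_k ∧ dx_i ∧ dx_j = sgn(permutation) dx_{(a)} ∧ dx_{(b)} ∧ dx_{(c)} with (a < b < c) sorted:
  d(y*(x - z)) includes (∂/∂y)(y*(x - z)) dy = (x - z) dy, which multiplied by dx ∧ dz gives (-x + z) dx ∧ dy ∧ dz
Collecting like 3-forms: d(omega) = (-x + z) dx ∧ dy ∧ dz.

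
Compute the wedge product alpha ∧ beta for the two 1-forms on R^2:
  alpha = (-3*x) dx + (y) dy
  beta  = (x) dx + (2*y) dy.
alpha ∧ beta = (-7*x*y) dx ∧ dy

Distribute the wedge, using dx_i ∧ dx_j = -dx_j ∧ dx_i and dx_i ∧ dx_i = 0. For each pair (i, j) with i < j, the coefficient of dx_i ∧ dx_j in alpha ∧ beta is (alpha_i * beta_j - alpha_j * beta_i). Collecting: alpha ∧ beta = (-7*x*y) dx ∧ dy.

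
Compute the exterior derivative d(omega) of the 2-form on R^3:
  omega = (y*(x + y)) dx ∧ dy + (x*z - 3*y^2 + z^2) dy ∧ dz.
d(omega) = (z) dx ∧ dy ∧ dz

For a 2-form omega = sum_{i<j} g_{ij} dx_i ∧ dx_j, the exterior derivative is
  d(omega) = sum_{i<j} d(g_{ij}) ∧ dx_i ∧ dx_j = sum_{i<j, k} (∂g_{ij}/∂x_k) dx_k ∧ dx_i ∧ dx_j.
Expand each term, using dx_k ∧ dx_i ∧ dx_j = sgn(permutation) dx_{(a)} ∧ dx_{(b)} ∧ dx_{(c)} with (a < b < c) sorted:
  d(x*z - 3*y^2 + z^2) includes (∂/∂x)(x*z - 3*y^2 + z^2) dx = (z) dx, which multiplied by dy ∧ dz gives (z) dx ∧ dy ∧ dz
Collecting like 3-forms: d(omega) = (z) dx ∧ dy ∧ dz.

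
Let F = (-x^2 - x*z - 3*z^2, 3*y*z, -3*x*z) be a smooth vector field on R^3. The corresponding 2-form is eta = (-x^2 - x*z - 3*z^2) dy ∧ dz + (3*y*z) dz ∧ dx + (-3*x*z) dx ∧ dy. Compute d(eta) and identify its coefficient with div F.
d(eta) = (-5*x + 2*z) dx ∧ dy ∧ dz; div F = -5*x + 2*z

For a 2-form in R^3 of the form above, applying d gives a 3-form with coefficient ∂P/∂x + ∂Q/∂y + ∂R/∂z:
  ∂P/∂x = -2*x - z
  ∂Q/∂y = 3*z
  ∂R/∂z = -3*x
Sum = -5*x + 2*z, which is exactly div F.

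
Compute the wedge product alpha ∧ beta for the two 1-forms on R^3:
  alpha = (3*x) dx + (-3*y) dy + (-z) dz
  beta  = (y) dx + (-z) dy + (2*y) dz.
alpha ∧ beta = (-3*x*z + 3*y^2) dx ∧ dy + (y*(6*x + z)) dx ∧ dz + (-6*y^2 - z^2) dy ∧ dz

Distribute the wedge, using dx_i ∧ dx_j = -dx_j ∧ dx_i and dx_i ∧ dx_i = 0. For each pair (i, j) with i < j, the coefficient of dx_i ∧ dx_j in alpha ∧ beta is (alpha_i * beta_j - alpha_j * beta_i). Collecting: alpha ∧ beta = (-3*x*z + 3*y^2) dx ∧ dy + (y*(6*x + z)) dx ∧ dz + (-6*y^2 - z^2) dy ∧ dz.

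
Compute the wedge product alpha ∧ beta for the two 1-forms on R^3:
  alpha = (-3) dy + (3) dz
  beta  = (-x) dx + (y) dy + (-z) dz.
alpha ∧ beta = (-3*x) dx ∧ dy + (-3*y + 3*z) dy ∧ dz + (3*x) dx ∧ dz

Distribute the wedge, using dx_i ∧ dx_j = -dx_j ∧ dx_i and dx_i ∧ dx_i = 0. For each pair (i, j) with i < j, the coefficient of dx_i ∧ dx_j in alpha ∧ beta is (alpha_i * beta_j - alpha_j * beta_i). Collecting: alpha ∧ beta = (-3*x) dx ∧ dy + (-3*y + 3*z) dy ∧ dz + (3*x) dx ∧ dz.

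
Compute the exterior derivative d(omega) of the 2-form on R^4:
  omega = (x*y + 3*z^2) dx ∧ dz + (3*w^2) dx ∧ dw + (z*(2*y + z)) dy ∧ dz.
d(omega) = (-x) dx ∧ dy ∧ dz

For a 2-form omega = sum_{i<j} g_{ij} dx_i ∧ dx_j, the exterior derivative is
  d(omega) = sum_{i<j} d(g_{ij}) ∧ dx_i ∧ dx_j = sum_{i<j, k} (∂g_{ij}/∂x_k) dx_k ∧ dx_i ∧ dx_j.
Expand each term, using dx_k ∧ dx_i ∧ dx_j = sgn(permutation) dx_{(a)} ∧ dx_{(b)} ∧ dx_{(c)} with (a < b < c) sorted:
  d(x*y + 3*z^2) includes (∂/∂y)(x*y + 3*z^2) dy = (x) dy, which multiplied by dx ∧ dz gives (-x) dx ∧ dy ∧ dz
Collecting like 3-forms: d(omega) = (-x) dx ∧ dy ∧ dz.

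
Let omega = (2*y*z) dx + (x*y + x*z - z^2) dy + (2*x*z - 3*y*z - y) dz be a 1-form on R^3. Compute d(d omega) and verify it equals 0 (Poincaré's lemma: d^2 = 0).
d(d omega) = 0

Step 1: d omega = sum_{i<j} (∂f_j/∂x_i - ∂f_i/∂x_j) dx_i ∧ dx_j:
  coeff of dx ∧ dy: y - z
  coeff of dx ∧ dz: -2*y + 2*z
  coeff of dy ∧ dz: -x - z - 1
Step 2: Apply d again to each 2-form coefficient. The only possible 3-form in R^3 is dx ∧ dy ∧ dz, with coefficient
  ∂(coeff of dy∧dz)/∂x - ∂(coeff of dx∧dz)/∂y + ∂(coeff of dx∧dy)/∂z
  = ∂/∂x (-x - z - 1) - ∂/∂y (-2*y + 2*z) + ∂/∂z (y - z).
Each of these terms simplifies to sums of mixed partials that cancel in pairs. The result is 0 (by equality of mixed partials for smooth functions — Schwarz / Clairaut).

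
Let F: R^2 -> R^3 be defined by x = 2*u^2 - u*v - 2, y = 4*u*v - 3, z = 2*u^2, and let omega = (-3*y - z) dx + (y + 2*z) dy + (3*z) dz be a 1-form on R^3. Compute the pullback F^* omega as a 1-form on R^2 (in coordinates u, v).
F^* omega = (16*u^3 - 30*u^2*v + 28*u*v^2 + 36*u - 21*v) du + (u*(18*u^2 + 28*u*v - 21)) dv

Using F^*(f dg) = (f ∘ F) d(g ∘ F), substitute each coordinate x_i by F_i(u, v) in f_i, and replace dx_i by d F_i = (∂F_i/∂u) du + (∂F_i/∂v) dv.
  For the x component: f_1(F) = -2*u^2 - 12*u*v + 9; d F_1 = (4*u - v) du + (-u) dv
  For the y component: f_2(F) = 4*u^2 + 4*u*v - 3; d F_2 = (4*v) du + (4*u) dv
  For the z component: f_3(F) = 6*u^2; d F_3 = (4*u) du + (0) dv
Combining and collecting du, dv coefficients:
  coeff of du: 16*u^3 - 30*u^2*v + 28*u*v^2 + 36*u - 21*v
  coeff of dv: u*(18*u^2 + 28*u*v - 21)
F^* omega = (16*u^3 - 30*u^2*v + 28*u*v^2 + 36*u - 21*v) du + (u*(18*u^2 + 28*u*v - 21)) dv.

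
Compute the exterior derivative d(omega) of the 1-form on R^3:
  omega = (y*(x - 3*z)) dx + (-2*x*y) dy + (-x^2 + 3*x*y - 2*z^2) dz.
d(omega) = (-x - 2*y + 3*z) dx ∧ dy + (-2*x + 6*y) dx ∧ dz + (3*x) dy ∧ dz

For a 1-form omega = sum_i f_i dx_i, the exterior derivative is
  d(omega) = sum_{i < j} (∂f_j/∂x_i - ∂f_i/∂x_j) dx_i ∧ dx_j.
  coefficient of dx ∧ dy: ∂f_2/∂x - ∂f_1/∂y = ∂(-2*x*y)/∂x - ∂(y*(x - 3*z))/∂y = -x - 2*y + 3*z
  coefficient of dx ∧ dz: ∂f_3/∂x - ∂f_1/∂z = ∂(-x^2 + 3*x*y - 2*z^2)/∂x - ∂(y*(x - 3*z))/∂z = -2*x + 6*y
  coefficient of dy ∧ dz: ∂f_3/∂y - ∂f_2/∂z = ∂(-x^2 + 3*x*y - 2*z^2)/∂y - ∂(-2*x*y)/∂z = 3*x
Assembling: d(omega) = (-x - 2*y + 3*z) dx ∧ dy + (-2*x + 6*y) dx ∧ dz + (3*x) dy ∧ dz.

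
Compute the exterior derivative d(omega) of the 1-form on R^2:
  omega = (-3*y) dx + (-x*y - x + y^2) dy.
d(omega) = (2 - y) dx ∧ dy

For a 1-form omega = sum_i f_i dx_i, the exterior derivative is
  d(omega) = sum_{i < j} (∂f_j/∂x_i - ∂f_i/∂x_j) dx_i ∧ dx_j.
  coefficient of dx ∧ dy: ∂f_2/∂x - ∂f_1/∂y = ∂(-x*y - x + y^2)/∂x - ∂(-3*y)/∂y = 2 - y
Assembling: d(omega) = (2 - y) dx ∧ dy.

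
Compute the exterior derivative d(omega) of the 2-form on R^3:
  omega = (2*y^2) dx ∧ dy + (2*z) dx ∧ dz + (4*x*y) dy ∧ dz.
d(omega) = (4*y) dx ∧ dy ∧ dz

For a 2-form omega = sum_{i<j} g_{ij} dx_i ∧ dx_j, the exterior derivative is
  d(omega) = sum_{i<j} d(g_{ij}) ∧ dx_i ∧ dx_j = sum_{i<j, k} (∂g_{ij}/∂x_k) dx_k ∧ dx_i ∧ dx_j.
Expand each term, using dx_k ∧ dx_i ∧ dx_j = sgn(permutation) dx_{(a)} ∧ dx_{(b)} ∧ dx_{(c)} with (a < b < c) sorted:
  d(4*x*y) includes (∂/∂x)(4*x*y) dx = (4*y) dx, which multiplied by dy ∧ dz gives (4*y) dx ∧ dy ∧ dz
Collecting like 3-forms: d(omega) = (4*y) dx ∧ dy ∧ dz.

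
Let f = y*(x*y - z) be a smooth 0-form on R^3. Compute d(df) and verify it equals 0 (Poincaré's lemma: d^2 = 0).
d(df) = 0

Step 1: df = sum_i (∂f/∂x_i) dx_i = (y^2) dx + (2*x*y - z) dy + (-y) dz.
Step 2: Apply d again. Using the 1-form formula, the coefficient of dx ∧ dy in d(df) is ∂^2 f/∂x ∂y - ∂^2 f/∂y ∂x = (2*y) - (2*y) = 0 (equality of mixed partials for smooth f).
Similarly for dx ∧ dz and dy ∧ dz — all coefficients vanish. So d(df) = 0.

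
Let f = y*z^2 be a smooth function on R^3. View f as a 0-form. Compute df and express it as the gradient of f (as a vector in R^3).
df = (0) dx + (z^2) dy + (2*y*z) dz; grad f = (0, z^2, 2*y*z)

For a 0-form f, d f = (∂f/∂x) dx + (∂f/∂y) dy + (∂f/∂z) dz. The components of the vector representation are exactly the entries of grad f in Cartesian coordinates:
  ∂f/∂x = 0
  ∂f/∂y = z^2
  ∂f/∂z = 2*y*z.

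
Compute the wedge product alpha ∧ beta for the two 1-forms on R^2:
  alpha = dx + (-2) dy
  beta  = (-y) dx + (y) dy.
alpha ∧ beta = (-y) dx ∧ dy

Distribute the wedge, using dx_i ∧ dx_j = -dx_j ∧ dx_i and dx_i ∧ dx_i = 0. For each pair (i, j) with i < j, the coefficient of dx_i ∧ dx_j in alpha ∧ beta is (alpha_i * beta_j - alpha_j * beta_i). Collecting: alpha ∧ beta = (-y) dx ∧ dy.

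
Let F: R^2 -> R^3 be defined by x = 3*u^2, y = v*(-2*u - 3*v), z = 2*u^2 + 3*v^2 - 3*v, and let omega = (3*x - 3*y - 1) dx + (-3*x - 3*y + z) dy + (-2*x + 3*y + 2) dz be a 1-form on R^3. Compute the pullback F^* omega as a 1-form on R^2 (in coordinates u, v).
F^* omega = (30*u^3 + 26*u^2*v + 6*u*v^2 + 2*u - 24*v^3 + 6*v^2) du + (14*u^3 - 6*u^2*v + 18*u^2 - 96*u*v^2 + 24*u*v - 126*v^3 + 45*v^2 + 12*v - 6) dv

Using F^*(f dg) = (f ∘ F) d(g ∘ F), substitute each coordinate x_i by F_i(u, v) in f_i, and replace dx_i by d F_i = (∂F_i/∂u) du + (∂F_i/∂v) dv.
  For the x component: f_1(F) = 9*u^2 + 6*u*v + 9*v^2 - 1; d F_1 = (6*u) du + (0) dv
  For the y component: f_2(F) = -7*u^2 + 6*u*v + 12*v^2 - 3*v; d F_2 = (-2*v) du + (-2*u - 6*v) dv
  For the z component: f_3(F) = -6*u^2 - 6*u*v - 9*v^2 + 2; d F_3 = (4*u) du + (6*v - 3) dv
Combining and collecting du, dv coefficients:
  coeff of du: 30*u^3 + 26*u^2*v + 6*u*v^2 + 2*u - 24*v^3 + 6*v^2
  coeff of dv: 14*u^3 - 6*u^2*v + 18*u^2 - 96*u*v^2 + 24*u*v - 126*v^3 + 45*v^2 + 12*v - 6
F^* omega = (30*u^3 + 26*u^2*v + 6*u*v^2 + 2*u - 24*v^3 + 6*v^2) du + (14*u^3 - 6*u^2*v + 18*u^2 - 96*u*v^2 + 24*u*v - 126*v^3 + 45*v^2 + 12*v - 6) dv.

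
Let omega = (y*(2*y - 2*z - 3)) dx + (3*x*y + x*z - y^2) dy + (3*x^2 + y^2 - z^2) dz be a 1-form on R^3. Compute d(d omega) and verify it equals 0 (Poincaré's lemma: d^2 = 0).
d(d omega) = 0

Step 1: d omega = sum_{i<j} (∂f_j/∂x_i - ∂f_i/∂x_j) dx_i ∧ dx_j:
  coeff of dx ∧ dy: -y + 3*z + 3
  coeff of dx ∧ dz: 6*x + 2*y
  coeff of dy ∧ dz: -x + 2*y
Step 2: Apply d again to each 2-form coefficient. The only possible 3-form in R^3 is dx ∧ dy ∧ dz, with coefficient
  ∂(coeff of dy∧dz)/∂x - ∂(coeff of dx∧dz)/∂y + ∂(coeff of dx∧dy)/∂z
  = ∂/∂x (-x + 2*y) - ∂/∂y (6*x + 2*y) + ∂/∂z (-y + 3*z + 3).
Each of these terms simplifies to sums of mixed partials that cancel in pairs. The result is 0 (by equality of mixed partials for smooth functions — Schwarz / Clairaut).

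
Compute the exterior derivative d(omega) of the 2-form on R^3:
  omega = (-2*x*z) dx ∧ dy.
d(omega) = (-2*x) dx ∧ dy ∧ dz

For a 2-form omega = sum_{i<j} g_{ij} dx_i ∧ dx_j, the exterior derivative is
  d(omega) = sum_{i<j} d(g_{ij}) ∧ dx_i ∧ dx_j = sum_{i<j, k} (∂g_{ij}/∂x_k) dx_k ∧ dx_i ∧ dx_j.
Expand each term, using dx_k ∧ dx_i ∧ dx_j = sgn(permutation) dx_{(a)} ∧ dx_{(b)} ∧ dx_{(c)} with (a < b < c) sorted:
  d(-2*x*z) includes (∂/∂z)(-2*x*z) dz = (-2*x) dz, which multiplied by dx ∧ dy gives (-2*x) dx ∧ dy ∧ dz
Collecting like 3-forms: d(omega) = (-2*x) dx ∧ dy ∧ dz.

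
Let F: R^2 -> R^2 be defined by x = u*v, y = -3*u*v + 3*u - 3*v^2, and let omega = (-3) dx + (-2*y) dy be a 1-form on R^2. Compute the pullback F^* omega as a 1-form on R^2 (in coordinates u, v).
F^* omega = (-18*u*v^2 + 36*u*v - 18*u - 18*v^3 + 18*v^2 - 3*v) du + (-18*u^2*v + 18*u^2 - 54*u*v^2 + 36*u*v - 3*u - 36*v^3) dv

Using F^*(f dg) = (f ∘ F) d(g ∘ F), substitute each coordinate x_i by F_i(u, v) in f_i, and replace dx_i by d F_i = (∂F_i/∂u) du + (∂F_i/∂v) dv.
  For the x component: f_1(F) = -3; d F_1 = (v) du + (u) dv
  For the y component: f_2(F) = 6*u*v - 6*u + 6*v^2; d F_2 = (3 - 3*v) du + (-3*u - 6*v) dv
Combining and collecting du, dv coefficients:
  coeff of du: -18*u*v^2 + 36*u*v - 18*u - 18*v^3 + 18*v^2 - 3*v
  coeff of dv: -18*u^2*v + 18*u^2 - 54*u*v^2 + 36*u*v - 3*u - 36*v^3
F^* omega = (-18*u*v^2 + 36*u*v - 18*u - 18*v^3 + 18*v^2 - 3*v) du + (-18*u^2*v + 18*u^2 - 54*u*v^2 + 36*u*v - 3*u - 36*v^3) dv.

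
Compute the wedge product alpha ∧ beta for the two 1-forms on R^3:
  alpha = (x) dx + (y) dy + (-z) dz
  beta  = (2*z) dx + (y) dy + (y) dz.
alpha ∧ beta = (y*(x - 2*z)) dx ∧ dy + (x*y + 2*z^2) dx ∧ dz + (y*(y + z)) dy ∧ dz

Distribute the wedge, using dx_i ∧ dx_j = -dx_j ∧ dx_i and dx_i ∧ dx_i = 0. For each pair (i, j) with i < j, the coefficient of dx_i ∧ dx_j in alpha ∧ beta is (alpha_i * beta_j - alpha_j * beta_i). Collecting: alpha ∧ beta = (y*(x - 2*z)) dx ∧ dy + (x*y + 2*z^2) dx ∧ dz + (y*(y + z)) dy ∧ dz.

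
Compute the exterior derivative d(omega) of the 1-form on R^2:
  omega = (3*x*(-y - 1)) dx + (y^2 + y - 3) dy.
d(omega) = (3*x) dx ∧ dy

For a 1-form omega = sum_i f_i dx_i, the exterior derivative is
  d(omega) = sum_{i < j} (∂f_j/∂x_i - ∂f_i/∂x_j) dx_i ∧ dx_j.
  coefficient of dx ∧ dy: ∂f_2/∂x - ∂f_1/∂y = ∂(y^2 + y - 3)/∂x - ∂(3*x*(-y - 1))/∂y = 3*x
Assembling: d(omega) = (3*x) dx ∧ dy.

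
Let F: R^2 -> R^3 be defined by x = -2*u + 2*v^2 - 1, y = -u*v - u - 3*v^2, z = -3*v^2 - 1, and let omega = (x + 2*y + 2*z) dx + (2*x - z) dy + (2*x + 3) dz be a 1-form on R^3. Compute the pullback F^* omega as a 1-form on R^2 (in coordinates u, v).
F^* omega = (8*u*v + 12*u - 7*v^3 + 13*v^2 + v + 7) du + (4*u^2 - 15*u*v^2 + 32*u*v + u - 106*v^3 - 12*v) dv

Using F^*(f dg) = (f ∘ F) d(g ∘ F), substitute each coordinate x_i by F_i(u, v) in f_i, and replace dx_i by d F_i = (∂F_i/∂u) du + (∂F_i/∂v) dv.
  For the x component: f_1(F) = -2*u*v - 4*u - 10*v^2 - 3; d F_1 = (-2) du + (4*v) dv
  For the y component: f_2(F) = -4*u + 7*v^2 - 1; d F_2 = (-v - 1) du + (-u - 6*v) dv
  For the z component: f_3(F) = -4*u + 4*v^2 + 1; d F_3 = (0) du + (-6*v) dv
Combining and collecting du, dv coefficients:
  coeff of du: 8*u*v + 12*u - 7*v^3 + 13*v^2 + v + 7
  coeff of dv: 4*u^2 - 15*u*v^2 + 32*u*v + u - 106*v^3 - 12*v
F^* omega = (8*u*v + 12*u - 7*v^3 + 13*v^2 + v + 7) du + (4*u^2 - 15*u*v^2 + 32*u*v + u - 106*v^3 - 12*v) dv.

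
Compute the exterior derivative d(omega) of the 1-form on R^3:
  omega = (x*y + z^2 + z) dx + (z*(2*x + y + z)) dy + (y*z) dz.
d(omega) = (-x + 2*z) dx ∧ dy + (-2*z - 1) dx ∧ dz + (-2*x - y - z) dy ∧ dz

For a 1-form omega = sum_i f_i dx_i, the exterior derivative is
  d(omega) = sum_{i < j} (∂f_j/∂x_i - ∂f_i/∂x_j) dx_i ∧ dx_j.
  coefficient of dx ∧ dy: ∂f_2/∂x - ∂f_1/∂y = ∂(z*(2*x + y + z))/∂x - ∂(x*y + z^2 + z)/∂y = -x + 2*z
  coefficient of dx ∧ dz: ∂f_3/∂x - ∂f_1/∂z = ∂(y*z)/∂x - ∂(x*y + z^2 + z)/∂z = -2*z - 1
  coefficient of dy ∧ dz: ∂f_3/∂y - ∂f_2/∂z = ∂(y*z)/∂y - ∂(z*(2*x + y + z))/∂z = -2*x - y - z
Assembling: d(omega) = (-x + 2*z) dx ∧ dy + (-2*z - 1) dx ∧ dz + (-2*x - y - z) dy ∧ dz.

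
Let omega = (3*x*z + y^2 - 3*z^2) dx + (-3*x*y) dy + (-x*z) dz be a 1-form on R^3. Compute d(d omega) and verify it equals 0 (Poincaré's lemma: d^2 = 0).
d(d omega) = 0

Step 1: d omega = sum_{i<j} (∂f_j/∂x_i - ∂f_i/∂x_j) dx_i ∧ dx_j:
  coeff of dx ∧ dy: -5*y
  coeff of dx ∧ dz: -3*x + 5*z
  coeff of dy ∧ dz: 0
Step 2: Apply d again to each 2-form coefficient. The only possible 3-form in R^3 is dx ∧ dy ∧ dz, with coefficient
  ∂(coeff of dy∧dz)/∂x - ∂(coeff of dx∧dz)/∂y + ∂(coeff of dx∧dy)/∂z
  = ∂/∂x (0) - ∂/∂y (-3*x + 5*z) + ∂/∂z (-5*y).
Each of these terms simplifies to sums of mixed partials that cancel in pairs. The result is 0 (by equality of mixed partials for smooth functions — Schwarz / Clairaut).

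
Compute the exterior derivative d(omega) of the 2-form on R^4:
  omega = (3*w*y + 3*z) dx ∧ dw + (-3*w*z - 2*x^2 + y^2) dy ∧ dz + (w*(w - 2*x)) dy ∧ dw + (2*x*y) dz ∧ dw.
d(omega) = (-5*w) dx ∧ dy ∧ dw + (2*y - 3) dx ∧ dz ∧ dw + (-4*x) dx ∧ dy ∧ dz + (2*x - 3*z) dy ∧ dz ∧ dw

For a 2-form omega = sum_{i<j} g_{ij} dx_i ∧ dx_j, the exterior derivative is
  d(omega) = sum_{i<j} d(g_{ij}) ∧ dx_i ∧ dx_j = sum_{i<j, k} (∂g_{ij}/∂x_k) dx_k ∧ dx_i ∧ dx_j.
Expand each term, using dx_k ∧ dx_i ∧ dx_j = sgn(permutation) dx_{(a)} ∧ dx_{(b)} ∧ dx_{(c)} with (a < b < c) sorted:
  d(3*w*y + 3*z) includes (∂/∂y)(3*w*y + 3*z) dy = (3*w) dy, which multiplied by dx ∧ dw gives (-3*w) dx ∧ dy ∧ dw
  d(3*w*y + 3*z) includes (∂/∂z)(3*w*y + 3*z) dz = (3) dz, which multiplied by dx ∧ dw gives (-3) dx ∧ dz ∧ dw
  d(-3*w*z - 2*x^2 + y^2) includes (∂/∂x)(-3*w*z - 2*x^2 + y^2) dx = (-4*x) dx, which multiplied by dy ∧ dz gives (-4*x) dx ∧ dy ∧ dz
  d(-3*w*z - 2*x^2 + y^2) includes (∂/∂w)(-3*w*z - 2*x^2 + y^2) dw = (-3*z) dw, which multiplied by dy ∧ dz gives (-3*z) dy ∧ dz ∧ dw
  d(w*(w - 2*x)) includes (∂/∂x)(w*(w - 2*x)) dx = (-2*w) dx, which multiplied by dy ∧ dw gives (-2*w) dx ∧ dy ∧ dw
  d(2*x*y) includes (∂/∂x)(2*x*y) dx = (2*y) dx, which multiplied by dz ∧ dw gives (2*y) dx ∧ dz ∧ dw
  d(2*x*y) includes (∂/∂y)(2*x*y) dy = (2*x) dy, which multiplied by dz ∧ dw gives (2*x) dy ∧ dz ∧ dw
Collecting like 3-forms: d(omega) = (-5*w) dx ∧ dy ∧ dw + (2*y - 3) dx ∧ dz ∧ dw + (-4*x) dx ∧ dy ∧ dz + (2*x - 3*z) dy ∧ dz ∧ dw.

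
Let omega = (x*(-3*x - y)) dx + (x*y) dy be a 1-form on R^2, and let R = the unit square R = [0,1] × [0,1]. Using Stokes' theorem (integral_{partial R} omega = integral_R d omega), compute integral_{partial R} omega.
integral_(partial R) omega = 1

Stokes: integral_partial_R omega = integral_R d omega with d omega = (∂Q/∂x - ∂P/∂y) dx ∧ dy.
  ∂Q/∂x = y
  ∂P/∂y = -x
  integrand = ∂Q/∂x - ∂P/∂y = x + y.
Integrating over R: integral_0^1 integral_0^1 (x + y) dx dy = 1.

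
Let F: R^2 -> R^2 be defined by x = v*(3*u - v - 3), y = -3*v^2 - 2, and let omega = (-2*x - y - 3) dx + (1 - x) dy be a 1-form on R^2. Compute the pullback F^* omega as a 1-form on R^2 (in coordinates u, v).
F^* omega = (3*v*(-6*u*v + 5*v^2 + 6*v - 1)) du + (-18*u^2*v + 45*u*v^2 + 36*u*v - 3*u - 16*v^3 - 45*v^2 - 22*v + 3) dv

Using F^*(f dg) = (f ∘ F) d(g ∘ F), substitute each coordinate x_i by F_i(u, v) in f_i, and replace dx_i by d F_i = (∂F_i/∂u) du + (∂F_i/∂v) dv.
  For the x component: f_1(F) = -6*u*v + 5*v^2 + 6*v - 1; d F_1 = (3*v) du + (3*u - 2*v - 3) dv
  For the y component: f_2(F) = -3*u*v + v^2 + 3*v + 1; d F_2 = (0) du + (-6*v) dv
Combining and collecting du, dv coefficients:
  coeff of du: 3*v*(-6*u*v + 5*v^2 + 6*v - 1)
  coeff of dv: -18*u^2*v + 45*u*v^2 + 36*u*v - 3*u - 16*v^3 - 45*v^2 - 22*v + 3
F^* omega = (3*v*(-6*u*v + 5*v^2 + 6*v - 1)) du + (-18*u^2*v + 45*u*v^2 + 36*u*v - 3*u - 16*v^3 - 45*v^2 - 22*v + 3) dv.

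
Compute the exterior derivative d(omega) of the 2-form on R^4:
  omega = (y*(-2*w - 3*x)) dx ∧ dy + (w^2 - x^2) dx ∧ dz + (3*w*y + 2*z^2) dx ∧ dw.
d(omega) = (-3*w - 2*y) dx ∧ dy ∧ dw + (2*w - 4*z) dx ∧ dz ∧ dw

For a 2-form omega = sum_{i<j} g_{ij} dx_i ∧ dx_j, the exterior derivative is
  d(omega) = sum_{i<j} d(g_{ij}) ∧ dx_i ∧ dx_j = sum_{i<j, k} (∂g_{ij}/∂x_k) dx_k ∧ dx_i ∧ dx_j.
Expand each term, using dx_k ∧ dx_i ∧ dx_j = sgn(permutation) dx_{(a)} ∧ dx_{(b)} ∧ dx_{(c)} with (a < b < c) sorted:
  d(y*(-2*w - 3*x)) includes (∂/∂w)(y*(-2*w - 3*x)) dw = (-2*y) dw, which multiplied by dx ∧ dy gives (-2*y) dx ∧ dy ∧ dw
  d(w^2 - x^2) includes (∂/∂w)(w^2 - x^2) dw = (2*w) dw, which multiplied by dx ∧ dz gives (2*w) dx ∧ dz ∧ dw
  d(3*w*y + 2*z^2) includes (∂/∂y)(3*w*y + 2*z^2) dy = (3*w) dy, which multiplied by dx ∧ dw gives (-3*w) dx ∧ dy ∧ dw
  d(3*w*y + 2*z^2) includes (∂/∂z)(3*w*y + 2*z^2) dz = (4*z) dz, which multiplied by dx ∧ dw gives (-4*z) dx ∧ dz ∧ dw
Collecting like 3-forms: d(omega) = (-3*w - 2*y) dx ∧ dy ∧ dw + (2*w - 4*z) dx ∧ dz ∧ dw.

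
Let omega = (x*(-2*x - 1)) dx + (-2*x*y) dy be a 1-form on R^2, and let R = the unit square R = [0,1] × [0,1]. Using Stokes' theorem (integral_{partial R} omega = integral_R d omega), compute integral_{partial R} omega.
integral_(partial R) omega = -1

Stokes: integral_partial_R omega = integral_R d omega with d omega = (∂Q/∂x - ∂P/∂y) dx ∧ dy.
  ∂Q/∂x = -2*y
  ∂P/∂y = 0
  integrand = ∂Q/∂x - ∂P/∂y = -2*y.
Integrating over R: integral_0^1 integral_0^1 (-2*y) dx dy = -1.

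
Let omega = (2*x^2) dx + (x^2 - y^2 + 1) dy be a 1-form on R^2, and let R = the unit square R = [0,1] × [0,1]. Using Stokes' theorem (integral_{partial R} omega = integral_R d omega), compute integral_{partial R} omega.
integral_(partial R) omega = 1

Stokes: integral_partial_R omega = integral_R d omega with d omega = (∂Q/∂x - ∂P/∂y) dx ∧ dy.
  ∂Q/∂x = 2*x
  ∂P/∂y = 0
  integrand = ∂Q/∂x - ∂P/∂y = 2*x.
Integrating over R: integral_0^1 integral_0^1 (2*x) dx dy = 1.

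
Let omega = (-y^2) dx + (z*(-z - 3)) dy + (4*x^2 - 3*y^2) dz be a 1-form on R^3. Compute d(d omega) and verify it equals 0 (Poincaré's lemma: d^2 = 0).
d(d omega) = 0

Step 1: d omega = sum_{i<j} (∂f_j/∂x_i - ∂f_i/∂x_j) dx_i ∧ dx_j:
  coeff of dx ∧ dy: 2*y
  coeff of dx ∧ dz: 8*x
  coeff of dy ∧ dz: -6*y + 2*z + 3
Step 2: Apply d again to each 2-form coefficient. The only possible 3-form in R^3 is dx ∧ dy ∧ dz, with coefficient
  ∂(coeff of dy∧dz)/∂x - ∂(coeff of dx∧dz)/∂y + ∂(coeff of dx∧dy)/∂z
  = ∂/∂x (-6*y + 2*z + 3) - ∂/∂y (8*x) + ∂/∂z (2*y).
Each of these terms simplifies to sums of mixed partials that cancel in pairs. The result is 0 (by equality of mixed partials for smooth functions — Schwarz / Clairaut).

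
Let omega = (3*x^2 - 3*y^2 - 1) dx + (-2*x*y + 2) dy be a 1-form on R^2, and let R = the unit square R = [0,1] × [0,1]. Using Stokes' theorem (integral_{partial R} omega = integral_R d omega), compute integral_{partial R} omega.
integral_(partial R) omega = 2

Stokes: integral_partial_R omega = integral_R d omega with d omega = (∂Q/∂x - ∂P/∂y) dx ∧ dy.
  ∂Q/∂x = -2*y
  ∂P/∂y = -6*y
  integrand = ∂Q/∂x - ∂P/∂y = 4*y.
Integrating over R: integral_0^1 integral_0^1 (4*y) dx dy = 2.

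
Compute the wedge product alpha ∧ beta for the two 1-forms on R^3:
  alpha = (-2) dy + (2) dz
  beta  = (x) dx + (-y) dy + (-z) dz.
alpha ∧ beta = (2*x) dx ∧ dy + (2*y + 2*z) dy ∧ dz + (-2*x) dx ∧ dz

Distribute the wedge, using dx_i ∧ dx_j = -dx_j ∧ dx_i and dx_i ∧ dx_i = 0. For each pair (i, j) with i < j, the coefficient of dx_i ∧ dx_j in alpha ∧ beta is (alpha_i * beta_j - alpha_j * beta_i). Collecting: alpha ∧ beta = (2*x) dx ∧ dy + (2*y + 2*z) dy ∧ dz + (-2*x) dx ∧ dz.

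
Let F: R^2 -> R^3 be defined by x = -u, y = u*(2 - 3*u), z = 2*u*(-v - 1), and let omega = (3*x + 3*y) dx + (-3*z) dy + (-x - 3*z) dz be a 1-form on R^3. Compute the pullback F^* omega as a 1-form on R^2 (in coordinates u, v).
F^* omega = (u*(-36*u*v - 27*u - 12*v^2 - 14*v - 5)) du + (u^2*(-12*v - 14)) dv

Using F^*(f dg) = (f ∘ F) d(g ∘ F), substitute each coordinate x_i by F_i(u, v) in f_i, and replace dx_i by d F_i = (∂F_i/∂u) du + (∂F_i/∂v) dv.
  For the x component: f_1(F) = 3*u*(1 - 3*u); d F_1 = (-1) du + (0) dv
  For the y component: f_2(F) = 6*u*(v + 1); d F_2 = (2 - 6*u) du + (0) dv
  For the z component: f_3(F) = u*(6*v + 7); d F_3 = (-2*v - 2) du + (-2*u) dv
Combining and collecting du, dv coefficients:
  coeff of du: u*(-36*u*v - 27*u - 12*v^2 - 14*v - 5)
  coeff of dv: u^2*(-12*v - 14)
F^* omega = (u*(-36*u*v - 27*u - 12*v^2 - 14*v - 5)) du + (u^2*(-12*v - 14)) dv.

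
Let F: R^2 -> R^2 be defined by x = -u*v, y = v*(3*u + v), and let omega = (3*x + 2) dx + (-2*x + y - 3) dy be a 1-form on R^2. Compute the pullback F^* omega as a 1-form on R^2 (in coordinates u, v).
F^* omega = (v*(18*u*v + 3*v^2 - 11)) du + (18*u^2*v + 13*u*v^2 - 11*u + 2*v^3 - 6*v) dv

Using F^*(f dg) = (f ∘ F) d(g ∘ F), substitute each coordinate x_i by F_i(u, v) in f_i, and replace dx_i by d F_i = (∂F_i/∂u) du + (∂F_i/∂v) dv.
  For the x component: f_1(F) = -3*u*v + 2; d F_1 = (-v) du + (-u) dv
  For the y component: f_2(F) = 5*u*v + v^2 - 3; d F_2 = (3*v) du + (3*u + 2*v) dv
Combining and collecting du, dv coefficients:
  coeff of du: v*(18*u*v + 3*v^2 - 11)
  coeff of dv: 18*u^2*v + 13*u*v^2 - 11*u + 2*v^3 - 6*v
F^* omega = (v*(18*u*v + 3*v^2 - 11)) du + (18*u^2*v + 13*u*v^2 - 11*u + 2*v^3 - 6*v) dv.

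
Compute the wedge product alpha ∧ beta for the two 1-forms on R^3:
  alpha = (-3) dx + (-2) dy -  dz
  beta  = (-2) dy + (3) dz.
alpha ∧ beta = (6) dx ∧ dy + (-9) dx ∧ dz + (-8) dy ∧ dz

Distribute the wedge, using dx_i ∧ dx_j = -dx_j ∧ dx_i and dx_i ∧ dx_i = 0. For each pair (i, j) with i < j, the coefficient of dx_i ∧ dx_j in alpha ∧ beta is (alpha_i * beta_j - alpha_j * beta_i). Collecting: alpha ∧ beta = (6) dx ∧ dy + (-9) dx ∧ dz + (-8) dy ∧ dz.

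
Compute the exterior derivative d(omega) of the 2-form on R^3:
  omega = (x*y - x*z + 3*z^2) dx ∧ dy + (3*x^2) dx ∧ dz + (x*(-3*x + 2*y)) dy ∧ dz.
d(omega) = (-7*x + 2*y + 6*z) dx ∧ dy ∧ dz

For a 2-form omega = sum_{i<j} g_{ij} dx_i ∧ dx_j, the exterior derivative is
  d(omega) = sum_{i<j} d(g_{ij}) ∧ dx_i ∧ dx_j = sum_{i<j, k} (∂g_{ij}/∂x_k) dx_k ∧ dx_i ∧ dx_j.
Expand each term, using dx_k ∧ dx_i ∧ dx_j = sgn(permutation) dx_{(a)} ∧ dx_{(b)} ∧ dx_{(c)} with (a < b < c) sorted:
  d(x*y - x*z + 3*z^2) includes (∂/∂z)(x*y - x*z + 3*z^2) dz = (-x + 6*z) dz, which multiplied by dx ∧ dy gives (-x + 6*z) dx ∧ dy ∧ dz
  d(x*(-3*x + 2*y)) includes (∂/∂x)(x*(-3*x + 2*y)) dx = (-6*x + 2*y) dx, which multiplied by dy ∧ dz gives (-6*x + 2*y) dx ∧ dy ∧ dz
Collecting like 3-forms: d(omega) = (-7*x + 2*y + 6*z) dx ∧ dy ∧ dz.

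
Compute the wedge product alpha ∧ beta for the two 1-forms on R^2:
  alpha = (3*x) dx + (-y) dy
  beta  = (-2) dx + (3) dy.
alpha ∧ beta = (9*x - 2*y) dx ∧ dy

Distribute the wedge, using dx_i ∧ dx_j = -dx_j ∧ dx_i and dx_i ∧ dx_i = 0. For each pair (i, j) with i < j, the coefficient of dx_i ∧ dx_j in alpha ∧ beta is (alpha_i * beta_j - alpha_j * beta_i). Collecting: alpha ∧ beta = (9*x - 2*y) dx ∧ dy.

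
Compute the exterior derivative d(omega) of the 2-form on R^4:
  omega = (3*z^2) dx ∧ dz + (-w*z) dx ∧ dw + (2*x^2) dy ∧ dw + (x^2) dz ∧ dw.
d(omega) = (w + 2*x) dx ∧ dz ∧ dw + (4*x) dx ∧ dy ∧ dw

For a 2-form omega = sum_{i<j} g_{ij} dx_i ∧ dx_j, the exterior derivative is
  d(omega) = sum_{i<j} d(g_{ij}) ∧ dx_i ∧ dx_j = sum_{i<j, k} (∂g_{ij}/∂x_k) dx_k ∧ dx_i ∧ dx_j.
Expand each term, using dx_k ∧ dx_i ∧ dx_j = sgn(permutation) dx_{(a)} ∧ dx_{(b)} ∧ dx_{(c)} with (a < b < c) sorted:
  d(-w*z) includes (∂/∂z)(-w*z) dz = (-w) dz, which multiplied by dx ∧ dw gives (w) dx ∧ dz ∧ dw
  d(2*x^2) includes (∂/∂x)(2*x^2) dx = (4*x) dx, which multiplied by dy ∧ dw gives (4*x) dx ∧ dy ∧ dw
  d(x^2) includes (∂/∂x)(x^2) dx = (2*x) dx, which multiplied by dz ∧ dw gives (2*x) dx ∧ dz ∧ dw
Collecting like 3-forms: d(omega) = (w + 2*x) dx ∧ dz ∧ dw + (4*x) dx ∧ dy ∧ dw.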